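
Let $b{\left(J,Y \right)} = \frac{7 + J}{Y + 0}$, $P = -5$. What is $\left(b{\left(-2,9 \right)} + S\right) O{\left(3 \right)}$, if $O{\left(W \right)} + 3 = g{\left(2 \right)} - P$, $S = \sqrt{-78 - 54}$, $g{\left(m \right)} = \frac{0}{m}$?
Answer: $\frac{10}{9} + 4 i \sqrt{33} \approx 1.1111 + 22.978 i$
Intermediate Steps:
$g{\left(m \right)} = 0$
$b{\left(J,Y \right)} = \frac{7 + J}{Y}$
$S = 2 i \sqrt{33}$ ($S = \sqrt{-132} = 2 i \sqrt{33} \approx 11.489 i$)
$O{\left(W \right)} = 2$ ($O{\left(W \right)} = -3 + \left(0 - -5\right) = -3 + \left(0 + 5\right) = -3 + 5 = 2$)
$\left(b{\left(-2,9 \right)} + S\right) O{\left(3 \right)} = \left(\frac{7 - 2}{9} + 2 i \sqrt{33}\right) 2 = \left(\frac{1}{9} \cdot 5 + 2 i \sqrt{33}\right) 2 = \left(\frac{5}{9} + 2 i \sqrt{33}\right) 2 = \frac{10}{9} + 4 i \sqrt{33}$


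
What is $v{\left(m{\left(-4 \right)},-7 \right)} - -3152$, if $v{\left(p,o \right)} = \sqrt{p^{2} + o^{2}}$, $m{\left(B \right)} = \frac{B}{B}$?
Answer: $3152 + 5 \sqrt{2} \approx 3159.1$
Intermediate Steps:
$m{\left(B \right)} = 1$
$v{\left(p,o \right)} = \sqrt{o^{2} + p^{2}}$
$v{\left(m{\left(-4 \right)},-7 \right)} - -3152 = \sqrt{\left(-7\right)^{2} + 1^{2}} - -3152 = \sqrt{49 + 1} + 3152 = \sqrt{50} + 3152 = 5 \sqrt{2} + 3152 = 3152 + 5 \sqrt{2}$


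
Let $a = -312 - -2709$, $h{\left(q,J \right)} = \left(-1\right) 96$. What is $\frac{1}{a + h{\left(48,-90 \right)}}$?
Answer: $\frac{1}{2301} \approx 0.00043459$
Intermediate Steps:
$h{\left(q,J \right)} = -96$
$a = 2397$ ($a = -312 + 2709 = 2397$)
$\frac{1}{a + h{\left(48,-90 \right)}} = \frac{1}{2397 - 96} = \frac{1}{2301}$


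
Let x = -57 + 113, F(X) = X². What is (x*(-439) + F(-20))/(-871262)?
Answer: 12092/435631 ≈ 0.027757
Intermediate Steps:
x = 56
(x*(-439) + F(-20))/(-871262) = (56*(-439) + (-20)²)/(-871262) = (-24584 + 400)*(-1/871262) = -24184*(-1/871262) = 12092/435631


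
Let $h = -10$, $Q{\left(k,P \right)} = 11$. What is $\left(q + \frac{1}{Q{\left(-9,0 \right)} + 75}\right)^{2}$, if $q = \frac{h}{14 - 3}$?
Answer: $\frac{720801}{894916} \approx 0.80544$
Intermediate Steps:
$q = - \frac{10}{11}$ ($q = - \frac{10}{14 - 3} = - \frac{10}{11} \approx -0.90909$)
$\left(q + \frac{1}{Q{\left(-9,0 \right)} + 75}\right)^{2} = \left(- \frac{10}{11} + \frac{1}{11 + 75}\right)^{2} = \left(- \frac{10}{11} + \frac{1}{86}\right)^{2} = \left(- \frac{849}{946}\right)^{2} = \frac{720801}{894916}$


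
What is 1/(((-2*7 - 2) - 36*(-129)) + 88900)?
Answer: 1/93528 ≈ 1.0692e-5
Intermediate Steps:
1/(((-2*7 - 2) - 36*(-129)) + 88900) = 1/(((-14 - 2) + 4644) + 88900) = 1/((-16 + 4644) + 88900) = 1/(4628 + 88900) = 1/93528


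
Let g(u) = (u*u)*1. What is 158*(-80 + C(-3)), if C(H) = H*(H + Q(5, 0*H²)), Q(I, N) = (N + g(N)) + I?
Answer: -13588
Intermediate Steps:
g(u) = u² (g(u) = u²*1 = u²)
Q(I, N) = I + N + N² (Q(I, N) = (N + N²) + I = I + N + N²)
C(H) = H*(5 + H) (C(H) = H*(H + (5 + 0*H² + (0*H²)²)) = H*(H + (5 + 0 + 0²)) = H*(H + (5 + 0 + 0)) = H*(H + 5) = H*(5 + H))
158*(-80 + C(-3)) = 158*(-80 - 3*(5 - 3)) = 158*(-80 - 3*2) = 158*(-80 - 6) = 158*(-86) = -13588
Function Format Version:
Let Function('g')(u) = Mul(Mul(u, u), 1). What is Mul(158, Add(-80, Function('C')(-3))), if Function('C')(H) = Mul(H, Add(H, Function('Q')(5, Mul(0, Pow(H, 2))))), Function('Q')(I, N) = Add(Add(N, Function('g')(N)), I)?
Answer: -13588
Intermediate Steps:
Function('g')(u) = Pow(u, 2) (Function('g')(u) = Mul(Pow(u, 2), 1) = Pow(u, 2))
Function('Q')(I, N) = Add(I, N, Pow(N, 2)) (Function('Q')(I, N) = Add(Add(N, Pow(N, 2)), I) = Add(I, N, Pow(N, 2)))
Function('C')(H) = Mul(H, Add(5, H)) (Function('C')(H) = Mul(H, Add(H, Add(5, Mul(0, Pow(H, 2)), Pow(Mul(0, Pow(H, 2)), 2)))) = Mul(H, Add(H, Add(5, 0, Pow(0, 2)))) = Mul(H, Add(H, Add(5, 0, 0))) = Mul(H, Add(H, 5)) = Mul(H, Add(5, H)))
Mul(158, Add(-80, Function('C')(-3))) = Mul(158, Add(-80, Mul(-3, Add(5, -3)))) = Mul(158, Add(-80, Mul(-3, 2))) = Mul(158, Add(-80, -6)) = Mul(158, -86) = -13588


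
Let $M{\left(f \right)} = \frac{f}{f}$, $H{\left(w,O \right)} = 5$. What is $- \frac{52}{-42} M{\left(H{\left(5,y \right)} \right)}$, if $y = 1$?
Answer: $\frac{26}{21} \approx 1.2381$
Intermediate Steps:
$M{\left(f \right)} = 1$
$- \frac{52}{-42} M{\left(H{\left(5,y \right)} \right)} = - \frac{52}{-42} \cdot 1 = \left(-52\right) \left(- \frac{1}{42}\right) 1 = \frac{26}{21} \cdot 1 = \frac{26}{21}$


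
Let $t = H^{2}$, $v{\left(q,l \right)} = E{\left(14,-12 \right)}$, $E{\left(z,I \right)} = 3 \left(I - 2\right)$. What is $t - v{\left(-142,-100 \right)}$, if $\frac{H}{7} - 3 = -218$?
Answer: $2265067$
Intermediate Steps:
$H = -1505$ ($H = 21 + 7 \left(-218\right) = 21 - 1526 = -1505$)
$E{\left(z,I \right)} = -6 + 3 I$ ($E{\left(z,I \right)} = 3 \left(-2 + I\right) = -6 + 3 I$)
$v{\left(q,l \right)} = -42$ ($v{\left(q,l \right)} = -6 + 3 \left(-12\right) = -6 - 36 = -42$)
$t = 2265025$ ($t = \left(-1505\right)^{2} = 2265025$)
$t - v{\left(-142,-100 \right)} = 2265025 - -42 = 2265025 + 42 = 2265067$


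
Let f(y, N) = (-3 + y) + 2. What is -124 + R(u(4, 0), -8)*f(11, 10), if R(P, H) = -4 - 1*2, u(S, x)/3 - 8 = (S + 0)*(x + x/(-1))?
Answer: -184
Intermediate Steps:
f(y, N) = -1 + y
u(S, x) = 24 (u(S, x) = 24 + 3*((S + 0)*(x + x/(-1))) = 24 + 3*(S*(x + x*(-1))) = 24 + 3*(S*(x - x)) = 24 + 3*(S*0) = 24 + 3*0 = 24 + 0 = 24)
R(P, H) = -6 (R(P, H) = -4 - 2 = -6)
-124 + R(u(4, 0), -8)*f(11, 10) = -124 - 6*(-1 + 11) = -124 - 6*10 = -124 - 60 = -184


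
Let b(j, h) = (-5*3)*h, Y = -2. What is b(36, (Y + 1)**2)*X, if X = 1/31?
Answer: -15/31 ≈ -0.48387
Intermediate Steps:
b(j, h) = -15*h
X = 1/31 ≈ 0.032258
b(36, (Y + 1)**2)*X = -15*(-2 + 1)**2*(1/31) = -15*(-1)**2*(1/31) = -15*1*(1/31) = -15*1/31 = -15/31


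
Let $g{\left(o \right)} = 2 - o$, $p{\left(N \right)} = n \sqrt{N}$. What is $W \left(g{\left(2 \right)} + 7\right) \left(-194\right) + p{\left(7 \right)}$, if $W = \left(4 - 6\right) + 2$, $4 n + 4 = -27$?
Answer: $- \frac{31 \sqrt{7}}{4} \approx -20.505$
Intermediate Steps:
$n = - \frac{31}{4}$ ($n = -1 + \frac{1}{4} \left(-27\right) = -1 - \frac{27}{4} = - \frac{31}{4} \approx -7.75$)
$p{\left(N \right)} = - \frac{31 \sqrt{N}}{4}$
$W = 0$ ($W = -2 + 2 = 0$)
$W \left(g{\left(2 \right)} + 7\right) \left(-194\right) + p{\left(7 \right)} = 0 \left(\left(2 - 2\right) + 7\right) \left(-194\right) - \frac{31 \sqrt{7}}{4} = 0 \left(0 + 7\right) \left(-194\right) - \frac{31 \sqrt{7}}{4} = 0 \cdot 7 \left(-194\right) - \frac{31 \sqrt{7}}{4} = 0 \left(-194\right) - \frac{31 \sqrt{7}}{4} = 0 - \frac{31 \sqrt{7}}{4} = - \frac{31 \sqrt{7}}{4}$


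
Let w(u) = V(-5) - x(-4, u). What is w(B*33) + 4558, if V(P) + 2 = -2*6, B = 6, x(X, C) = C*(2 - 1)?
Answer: 4346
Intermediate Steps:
x(X, C) = C (x(X, C) = C*1 = C)
V(P) = -14 (V(P) = -2 - 2*6 = -2 - 12 = -14)
w(u) = -14 - u
w(B*33) + 4558 = (-14 - 6*33) + 4558 = (-14 - 1*198) + 4558 = (-14 - 198) + 4558 = -212 + 4558 = 4346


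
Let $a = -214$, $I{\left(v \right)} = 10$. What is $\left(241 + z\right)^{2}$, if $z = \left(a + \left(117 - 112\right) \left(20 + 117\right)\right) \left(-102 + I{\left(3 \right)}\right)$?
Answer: $1856834281$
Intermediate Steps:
$z = -43332$ ($z = \left(-214 + \left(117 - 112\right) \left(20 + 117\right)\right) \left(-102 + 10\right) = \left(-214 + 5 \cdot 137\right) \left(-92\right) = \left(-214 + 685\right) \left(-92\right) = 471 \left(-92\right) = -43332$)
$\left(241 + z\right)^{2} = \left(241 - 43332\right)^{2} = \left(-43091\right)^{2} = 1856834281$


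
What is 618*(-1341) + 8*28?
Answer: -828514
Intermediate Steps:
618*(-1341) + 8*28 = -828738 + 224 = -828514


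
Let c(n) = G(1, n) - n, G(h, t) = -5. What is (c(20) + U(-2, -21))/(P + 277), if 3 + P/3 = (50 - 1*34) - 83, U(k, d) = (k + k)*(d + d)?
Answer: 143/67 ≈ 2.1343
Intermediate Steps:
U(k, d) = 4*d*k (U(k, d) = (2*k)*(2*d) = 4*d*k)
P = -210 (P = -9 + 3*((50 - 1*34) - 83) = -9 + 3*((50 - 34) - 83) = -9 + 3*(16 - 83) = -9 + 3*(-67) = -9 - 201 = -210)
c(n) = -5 - n
(c(20) + U(-2, -21))/(P + 277) = ((-5 - 1*20) + 4*(-21)*(-2))/(-210 + 277) = ((-5 - 20) + 168)/67 = (-25 + 168)*(1/67) = 143*(1/67) = 143/67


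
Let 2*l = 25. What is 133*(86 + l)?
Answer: 26201/2 ≈ 13101.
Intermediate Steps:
l = 25/2 (l = (½)*25 = 25/2 ≈ 12.500)
133*(86 + l) = 133*(86 + 25/2) = 133*(197/2) = 26201/2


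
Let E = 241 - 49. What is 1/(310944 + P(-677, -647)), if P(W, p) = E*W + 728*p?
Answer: -1/290056 ≈ -3.4476e-6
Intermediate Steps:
E = 192
P(W, p) = 192*W + 728*p
1/(310944 + P(-677, -647)) = 1/(310944 + (192*(-677) + 728*(-647))) = 1/(310944 + (-129984 - 471016)) = 1/(310944 - 601000) = 1/(-290056) = -1/290056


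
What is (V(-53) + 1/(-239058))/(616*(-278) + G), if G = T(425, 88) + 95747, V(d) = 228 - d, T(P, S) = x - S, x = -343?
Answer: -67175297/18152152056 ≈ -0.0037007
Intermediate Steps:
T(P, S) = -343 - S
G = 95316 (G = (-343 - 1*88) + 95747 = (-343 - 88) + 95747 = -431 + 95747 = 95316)
(V(-53) + 1/(-239058))/(616*(-278) + G) = ((228 - 1*(-53)) + 1/(-239058))/(616*(-278) + 95316) = ((228 + 53) - 1/239058)/(-171248 + 95316) = (281 - 1/239058)/(-75932) = (67175297/239058)*(-1/75932) = -67175297/18152152056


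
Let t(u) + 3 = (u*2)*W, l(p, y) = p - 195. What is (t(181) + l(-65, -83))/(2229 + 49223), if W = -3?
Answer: -71/2708 ≈ -0.026219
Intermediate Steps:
l(p, y) = -195 + p
t(u) = -3 - 6*u (t(u) = -3 + (u*2)*(-3) = -3 + (2*u)*(-3) = -3 - 6*u)
(t(181) + l(-65, -83))/(2229 + 49223) = ((-3 - 6*181) + (-195 - 65))/(2229 + 49223) = ((-3 - 1086) - 260)/51452 = (-1089 - 260)*(1/51452) = -1349*1/51452 = -71/2708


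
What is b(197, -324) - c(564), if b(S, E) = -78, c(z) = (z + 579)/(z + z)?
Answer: -29709/376 ≈ -79.013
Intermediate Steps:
c(z) = (579 + z)/(2*z) (c(z) = (579 + z)/((2*z)) = (579 + z)*(1/(2*z)) = (579 + z)/(2*z))
b(197, -324) - c(564) = -78 - (579 + 564)/(2*564) = -78 - 1143/(2*564) = -78 - 1*381/376 = -78 - 381/376 = -29709/376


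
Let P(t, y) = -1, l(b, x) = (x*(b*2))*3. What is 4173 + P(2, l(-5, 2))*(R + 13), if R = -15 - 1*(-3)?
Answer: 4172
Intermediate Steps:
l(b, x) = 6*b*x (l(b, x) = (x*(2*b))*3 = (2*b*x)*3 = 6*b*x)
R = -12 (R = -15 + 3 = -12)
4173 + P(2, l(-5, 2))*(R + 13) = 4173 - (-12 + 13) = 4173 - 1*1 = 4173 - 1 = 4172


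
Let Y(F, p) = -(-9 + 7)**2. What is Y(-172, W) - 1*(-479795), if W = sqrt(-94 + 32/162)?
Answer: 479791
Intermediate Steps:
W = I*sqrt(7598)/9 (W = sqrt(-94 + 32*(1/162)) = sqrt(-94 + 16/81) = sqrt(-7598/81) = I*sqrt(7598)/9 ≈ 9.6852*I)
Y(F, p) = -4 (Y(F, p) = -1*(-2)**2 = -1*4 = -4)
Y(-172, W) - 1*(-479795) = -4 - 1*(-479795) = -4 + 479795 = 479791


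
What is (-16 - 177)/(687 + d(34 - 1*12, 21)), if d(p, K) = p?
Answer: -193/709 ≈ -0.27221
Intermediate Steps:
(-16 - 177)/(687 + d(34 - 1*12, 21)) = (-16 - 177)/(687 + (34 - 1*12)) = -193/(687 + (34 - 12)) = -193/(687 + 22) = -193/709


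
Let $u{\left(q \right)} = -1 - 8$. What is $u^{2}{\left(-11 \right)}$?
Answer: $81$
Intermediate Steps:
$u{\left(q \right)} = -9$
$u^{2}{\left(-11 \right)} = \left(-9\right)^{2} = 81$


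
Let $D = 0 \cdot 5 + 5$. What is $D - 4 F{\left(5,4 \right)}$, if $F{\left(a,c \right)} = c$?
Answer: $-11$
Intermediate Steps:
$D = 5$ ($D = 0 + 5 = 5$)
$D - 4 F{\left(5,4 \right)} = 5 - 16 = -11$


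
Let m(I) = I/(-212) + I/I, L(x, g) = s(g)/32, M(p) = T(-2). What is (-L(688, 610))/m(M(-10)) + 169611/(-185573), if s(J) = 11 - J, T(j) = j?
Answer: 5601011999/317700976 ≈ 17.630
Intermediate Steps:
M(p) = -2
L(x, g) = 11/32 - g/32 (L(x, g) = (11 - g)/32 = (11 - g)*(1/32) = 11/32 - g/32)
m(I) = 1 - I/212 (m(I) = I*(-1/212) + 1 = -I/212 + 1 = 1 - I/212)
(-L(688, 610))/m(M(-10)) + 169611/(-185573) = (-(11/32 - 1/32*610))/(1 - 1/212*(-2)) + 169611/(-185573) = (-(11/32 - 305/16))/(1 + 1/106) + 169611*(-1/185573) = (-1*(-599/32))/(107/106) - 169611/185573 = (599/32)*(106/107) - 169611/185573 = 31747/1712 - 169611/185573 = 5601011999/317700976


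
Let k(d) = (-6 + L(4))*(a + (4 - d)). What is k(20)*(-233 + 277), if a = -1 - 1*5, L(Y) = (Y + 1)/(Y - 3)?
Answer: 968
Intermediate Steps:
L(Y) = (1 + Y)/(-3 + Y)
a = -6 (a = -1 - 5 = -6)
k(d) = 2 + d (k(d) = (-6 + (1 + 4)/(-3 + 4))*(-6 + (4 - d)) = (-6 + 5/1)*(-2 - d) = (-6 + 1*5)*(-2 - d) = (-6 + 5)*(-2 - d) = -(-2 - d) = 2 + d)
k(20)*(-233 + 277) = (2 + 20)*(-233 + 277) = 22*44 = 968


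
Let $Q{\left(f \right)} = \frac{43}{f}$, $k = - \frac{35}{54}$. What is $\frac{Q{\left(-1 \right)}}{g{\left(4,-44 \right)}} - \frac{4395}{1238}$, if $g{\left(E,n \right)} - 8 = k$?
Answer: $- \frac{4619451}{491486} \approx -9.3989$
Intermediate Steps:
$k = - \frac{35}{54}$ ($k = \left(-35\right) \frac{1}{54} = - \frac{35}{54} \approx -0.64815$)
$g{\left(E,n \right)} = \frac{397}{54}$ ($g{\left(E,n \right)} = 8 - \frac{35}{54} = \frac{397}{54}$)
$\frac{Q{\left(-1 \right)}}{g{\left(4,-44 \right)}} - \frac{4395}{1238} = \frac{43 \frac{1}{-1}}{\frac{397}{54}} - \frac{4395}{1238} = 43 \left(-1\right) \frac{54}{397} - \frac{4395}{1238} = \left(-43\right) \frac{54}{397} - \frac{4395}{1238} = - \frac{2322}{397} - \frac{4395}{1238} = - \frac{4619451}{491486}$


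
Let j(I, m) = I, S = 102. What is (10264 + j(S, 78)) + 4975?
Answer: 15341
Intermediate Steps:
(10264 + j(S, 78)) + 4975 = (10264 + 102) + 4975 = 10366 + 4975 = 15341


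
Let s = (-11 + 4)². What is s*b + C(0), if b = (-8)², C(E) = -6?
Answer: 3130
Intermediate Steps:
b = 64
s = 49 (s = (-7)² = 49)
s*b + C(0) = 49*64 - 6 = 3136 - 6 = 3130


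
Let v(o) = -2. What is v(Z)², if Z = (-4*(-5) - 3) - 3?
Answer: 4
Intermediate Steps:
Z = 14 (Z = (20 - 3) - 3 = 17 - 3 = 14)
v(Z)² = (-2)² = 4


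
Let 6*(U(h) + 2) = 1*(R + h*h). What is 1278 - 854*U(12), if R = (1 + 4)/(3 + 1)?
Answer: -212255/12 ≈ -17688.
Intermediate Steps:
R = 5/4 ≈ 1.2500
U(h) = -43/24 + h²/6 (U(h) = -2 + (1*(5/4 + h*h))/6 = -2 + (1*(5/4 + h²))/6 = -2 + (5/4 + h²)/6 = -2 + (5/24 + h²/6) = -43/24 + h²/6)
1278 - 854*U(12) = 1278 - 854*(-43/24 + (⅙)*12²) = 1278 - 854*(-43/24 + (⅙)*144) = 1278 - 854*(-43/24 + 24) = 1278 - 854*533/24 = 1278 - 227591/12 = -212255/12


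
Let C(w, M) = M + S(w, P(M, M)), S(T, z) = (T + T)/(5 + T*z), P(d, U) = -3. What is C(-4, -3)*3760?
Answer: -221840/17 ≈ -13049.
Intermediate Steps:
S(T, z) = 2*T/(5 + T*z) (S(T, z) = (2*T)/(5 + T*z) = 2*T/(5 + T*z))
C(w, M) = M + 2*w/(5 - 3*w) (C(w, M) = M + 2*w/(5 + w*(-3)) = M + 2*w/(5 - 3*w))
C(-4, -3)*3760 = ((2*(-4) - 3*(5 - 3*(-4)))/(5 - 3*(-4)))*3760 = ((-8 - 3*(5 + 12))/(5 + 12))*3760 = ((-8 - 3*17)/17)*3760 = ((-8 - 51)/17)*3760 = ((1/17)*(-59))*3760 = -59/17*3760 = -221840/17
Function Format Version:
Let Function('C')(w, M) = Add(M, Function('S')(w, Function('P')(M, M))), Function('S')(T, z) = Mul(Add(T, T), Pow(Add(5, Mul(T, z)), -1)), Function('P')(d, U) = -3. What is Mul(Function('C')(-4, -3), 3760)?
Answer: Rational(-221840, 17) ≈ -13049.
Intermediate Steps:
Function('S')(T, z) = Mul(2, T, Pow(Add(5, Mul(T, z)), -1)) (Function('S')(T, z) = Mul(Mul(2, T), Pow(Add(5, Mul(T, z)), -1)) = Mul(2, T, Pow(Add(5, Mul(T, z)), -1)))
Function('C')(w, M) = Add(M, Mul(2, w, Pow(Add(5, Mul(-3, w)), -1))) (Function('C')(w, M) = Add(M, Mul(2, w, Pow(Add(5, Mul(w, -3)), -1))) = Add(M, Mul(2, w, Pow(Add(5, Mul(-3, w)), -1))))
Mul(Function('C')(-4, -3), 3760) = Mul(Mul(Pow(Add(5, Mul(-3, -4)), -1), Add(Mul(2, -4), Mul(-3, Add(5, Mul(-3, -4))))), 3760) = Mul(Mul(Pow(Add(5, 12), -1), Add(-8, Mul(-3, Add(5, 12)))), 3760) = Mul(Mul(Pow(17, -1), Add(-8, Mul(-3, 17))), 3760) = Mul(Mul(Rational(1, 17), Add(-8, -51)), 3760) = Mul(Mul(Rational(1, 17), -59), 3760) = Mul(Rational(-59, 17), 3760) = Rational(-221840, 17)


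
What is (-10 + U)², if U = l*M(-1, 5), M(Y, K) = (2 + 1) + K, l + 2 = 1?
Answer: 324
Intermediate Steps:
l = -1 (l = -2 + 1 = -1)
M(Y, K) = 3 + K
U = -8 (U = -(3 + 5) = -1*8 = -8)
(-10 + U)² = (-10 - 8)² = (-18)² = 324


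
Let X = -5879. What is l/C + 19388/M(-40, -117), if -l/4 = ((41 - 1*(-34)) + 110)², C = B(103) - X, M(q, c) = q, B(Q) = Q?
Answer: -15181877/29910 ≈ -507.59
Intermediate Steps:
C = 5982 (C = 103 - 1*(-5879) = 103 + 5879 = 5982)
l = -136900 (l = -4*((41 - 1*(-34)) + 110)² = -4*((41 + 34) + 110)² = -4*(75 + 110)² = -4*185² = -4*34225 = -136900)
l/C + 19388/M(-40, -117) = -136900/5982 + 19388/(-40) = -136900*1/5982 + 19388*(-1/40) = -68450/2991 - 4847/10 = -15181877/29910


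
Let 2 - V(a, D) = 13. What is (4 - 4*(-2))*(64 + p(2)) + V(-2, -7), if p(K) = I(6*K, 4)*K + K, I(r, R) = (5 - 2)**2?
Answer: 997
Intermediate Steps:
I(r, R) = 9 (I(r, R) = 3**2 = 9)
V(a, D) = -11 (V(a, D) = 2 - 1*13 = 2 - 13 = -11)
p(K) = 10*K (p(K) = 9*K + K = 10*K)
(4 - 4*(-2))*(64 + p(2)) + V(-2, -7) = (4 - 4*(-2))*(64 + 10*2) - 11 = (4 + 8)*(64 + 20) - 11 = 12*84 - 11 = 1008 - 11 = 997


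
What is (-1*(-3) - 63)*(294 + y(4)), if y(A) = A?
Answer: -17880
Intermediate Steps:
(-1*(-3) - 63)*(294 + y(4)) = (-1*(-3) - 63)*(294 + 4) = (3 - 63)*298 = -60*298 = -17880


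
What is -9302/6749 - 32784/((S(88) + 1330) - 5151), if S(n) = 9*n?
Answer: 193083458/20442721 ≈ 9.4451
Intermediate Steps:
-9302/6749 - 32784/((S(88) + 1330) - 5151) = -9302/6749 - 32784/((9*88 + 1330) - 5151) = -9302*1/6749 - 32784/((792 + 1330) - 5151) = -9302/6749 - 32784/(2122 - 5151) = -9302/6749 - 32784/(-3029) = -9302/6749 - 32784*(-1/3029) = -9302/6749 + 32784/3029 = 193083458/20442721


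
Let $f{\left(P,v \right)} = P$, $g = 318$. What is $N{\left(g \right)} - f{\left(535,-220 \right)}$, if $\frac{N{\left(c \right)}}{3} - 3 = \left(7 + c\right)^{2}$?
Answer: $316349$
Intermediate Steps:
$N{\left(c \right)} = 9 + 3 \left(7 + c\right)^{2}$
$N{\left(g \right)} - f{\left(535,-220 \right)} = \left(9 + 3 \left(7 + 318\right)^{2}\right) - 535 = \left(9 + 3 \cdot 325^{2}\right) - 535 = \left(9 + 3 \cdot 105625\right) - 535 = \left(9 + 316875\right) - 535 = 316884 - 535 = 316349$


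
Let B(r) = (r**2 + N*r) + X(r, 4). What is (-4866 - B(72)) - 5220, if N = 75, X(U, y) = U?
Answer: -20742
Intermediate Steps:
B(r) = r**2 + 76*r (B(r) = (r**2 + 75*r) + r = r**2 + 76*r)
(-4866 - B(72)) - 5220 = (-4866 - 72*(76 + 72)) - 5220 = (-4866 - 72*148) - 5220 = (-4866 - 1*10656) - 5220 = (-4866 - 10656) - 5220 = -15522 - 5220 = -20742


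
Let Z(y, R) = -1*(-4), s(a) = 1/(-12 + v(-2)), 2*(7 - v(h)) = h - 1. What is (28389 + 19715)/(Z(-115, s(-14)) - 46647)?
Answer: -48104/46643 ≈ -1.0313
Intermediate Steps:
v(h) = 15/2 - h/2 (v(h) = 7 - (h - 1)/2 = 7 - (-1 + h)/2 = 7 + (½ - h/2) = 15/2 - h/2)
s(a) = -2/7 (s(a) = 1/(-12 + (15/2 - ½*(-2))) = 1/(-12 + (15/2 + 1)) = 1/(-12 + 17/2) = 1/(-7/2) = -2/7)
Z(y, R) = 4
(28389 + 19715)/(Z(-115, s(-14)) - 46647) = (28389 + 19715)/(4 - 46647) = 48104/(-46643) = 48104*(-1/46643) = -48104/46643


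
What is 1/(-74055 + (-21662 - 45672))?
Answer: -1/141389 ≈ -7.0727e-6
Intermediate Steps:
1/(-74055 + (-21662 - 45672)) = 1/(-74055 - 67334) = 1/(-141389) = -1/141389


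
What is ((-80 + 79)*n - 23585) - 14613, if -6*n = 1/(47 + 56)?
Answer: -23606363/618 ≈ -38198.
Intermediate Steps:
n = -1/618 (n = -1/(6*(47 + 56)) = -⅙/103 = -⅙*1/103 = -1/618 ≈ -0.0016181)
((-80 + 79)*n - 23585) - 14613 = ((-80 + 79)*(-1/618) - 23585) - 14613 = (-1*(-1/618) - 23585) - 14613 = (1/618 - 23585) - 14613 = -14575529/618 - 14613 = -23606363/618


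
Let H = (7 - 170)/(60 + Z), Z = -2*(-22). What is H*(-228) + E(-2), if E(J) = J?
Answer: 9239/26 ≈ 355.35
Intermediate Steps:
Z = 44
H = -163/104 (H = (7 - 170)/(60 + 44) = -163/104 ≈ -1.5673)
H*(-228) + E(-2) = -163/104*(-228) - 2 = 9291/26 - 2 = 9239/26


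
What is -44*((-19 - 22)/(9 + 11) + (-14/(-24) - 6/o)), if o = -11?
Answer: 608/15 ≈ 40.533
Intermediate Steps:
-44*((-19 - 22)/(9 + 11) + (-14/(-24) - 6/o)) = -44*((-19 - 22)/(9 + 11) + (-14/(-24) - 6/(-11))) = -44*(-41/20 + (-14*(-1/24) - 6*(-1/11))) = -44*(-41*1/20 + (7/12 + 6/11)) = -44*(-41/20 + 149/132) = -44*(-152/165) = 608/15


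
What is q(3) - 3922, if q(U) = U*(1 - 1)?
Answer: -3922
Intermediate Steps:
q(U) = 0 (q(U) = U*0 = 0)
q(3) - 3922 = 0 - 3922 = -3922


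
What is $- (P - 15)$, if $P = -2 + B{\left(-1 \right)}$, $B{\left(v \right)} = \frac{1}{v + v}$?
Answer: $\frac{35}{2} \approx 17.5$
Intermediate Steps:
$B{\left(v \right)} = \frac{1}{2 v}$
$P = - \frac{5}{2}$ ($P = -2 + \frac{1}{2 \left(-1\right)} = -2 + \frac{1}{2} \left(-1\right) = -2 - \frac{1}{2} = - \frac{5}{2} \approx -2.5$)
$- (P - 15) = - (- \frac{5}{2} - 15) = \left(-1\right) \left(- \frac{35}{2}\right) = \frac{35}{2}$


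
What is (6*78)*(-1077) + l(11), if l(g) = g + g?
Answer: -504014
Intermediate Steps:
l(g) = 2*g
(6*78)*(-1077) + l(11) = (6*78)*(-1077) + 2*11 = 468*(-1077) + 22 = -504036 + 22 = -504014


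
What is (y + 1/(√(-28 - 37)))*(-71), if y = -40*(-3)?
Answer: -8520 + 71*I*√65/65 ≈ -8520.0 + 8.8065*I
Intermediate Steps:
y = 120
(y + 1/(√(-28 - 37)))*(-71) = (120 + 1/(√(-28 - 37)))*(-71) = (120 + 1/(√(-65)))*(-71) = (120 + 1/(I*√65))*(-71) = (120 - I*√65/65)*(-71) = -8520 + 71*I*√65/65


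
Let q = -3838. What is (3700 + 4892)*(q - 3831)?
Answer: -65892048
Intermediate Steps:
(3700 + 4892)*(q - 3831) = (3700 + 4892)*(-3838 - 3831) = 8592*(-7669) = -65892048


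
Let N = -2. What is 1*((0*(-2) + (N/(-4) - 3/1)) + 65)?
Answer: 125/2 ≈ 62.500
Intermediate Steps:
1*((0*(-2) + (N/(-4) - 3/1)) + 65) = 1*((0*(-2) + (-2/(-4) - 3/1)) + 65) = 1*((0 + (-2*(-1/4) - 3*1)) + 65) = 1*((0 + (1/2 - 3)) + 65) = 1*((0 - 5/2) + 65) = 1*(-5/2 + 65) = 1*(125/2) = 125/2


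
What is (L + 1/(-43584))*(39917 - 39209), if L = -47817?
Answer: -122959311611/3632 ≈ -3.3854e+7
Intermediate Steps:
(L + 1/(-43584))*(39917 - 39209) = (-47817 + 1/(-43584))*(39917 - 39209) = (-47817 - 1/43584)*708 = -2084056129/43584*708 = -122959311611/3632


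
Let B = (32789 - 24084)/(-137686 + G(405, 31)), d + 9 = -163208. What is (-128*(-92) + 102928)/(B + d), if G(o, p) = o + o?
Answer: -15700224704/22340498797 ≈ -0.70277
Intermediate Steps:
d = -163217 (d = -9 - 163208 = -163217)
G(o, p) = 2*o
B = -8705/136876 (B = (32789 - 24084)/(-137686 + 2*405) = 8705/(-137686 + 810) = 8705/(-136876) = 8705*(-1/136876) = -8705/136876 ≈ -0.063598)
(-128*(-92) + 102928)/(B + d) = (-128*(-92) + 102928)/(-8705/136876 - 163217) = (11776 + 102928)/(-22340498797/136876) = 114704*(-136876/22340498797) = -15700224704/22340498797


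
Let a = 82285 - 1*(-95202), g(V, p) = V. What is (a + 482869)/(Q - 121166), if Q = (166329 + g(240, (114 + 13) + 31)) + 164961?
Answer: 165089/52591 ≈ 3.1391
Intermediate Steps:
a = 177487 (a = 82285 + 95202 = 177487)
Q = 331530 (Q = (166329 + 240) + 164961 = 166569 + 164961 = 331530)
(a + 482869)/(Q - 121166) = (177487 + 482869)/(331530 - 121166) = 660356/210364 = 660356*(1/210364) = 165089/52591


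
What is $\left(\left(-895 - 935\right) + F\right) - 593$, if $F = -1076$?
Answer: $-3499$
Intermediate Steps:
$\left(\left(-895 - 935\right) + F\right) - 593 = \left(\left(-895 - 935\right) - 1076\right) - 593 = \left(-1830 - 1076\right) - 593 = -2906 - 593 = -3499$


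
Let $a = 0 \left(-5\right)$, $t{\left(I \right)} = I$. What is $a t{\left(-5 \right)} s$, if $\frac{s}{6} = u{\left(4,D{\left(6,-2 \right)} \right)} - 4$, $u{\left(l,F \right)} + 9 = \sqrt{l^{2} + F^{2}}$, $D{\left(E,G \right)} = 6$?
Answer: $0$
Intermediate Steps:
$u{\left(l,F \right)} = -9 + \sqrt{F^{2} + l^{2}}$ ($u{\left(l,F \right)} = -9 + \sqrt{l^{2} + F^{2}} = -9 + \sqrt{F^{2} + l^{2}}$)
$s = -78 + 12 \sqrt{13}$ ($s = 6 \left(\left(-9 + \sqrt{6^{2} + 4^{2}}\right) - 4\right) = 6 \left(\left(-9 + \sqrt{36 + 16}\right) - 4\right) = 6 \left(\left(-9 + \sqrt{52}\right) - 4\right) = 6 \left(\left(-9 + 2 \sqrt{13}\right) - 4\right) = 6 \left(-13 + 2 \sqrt{13}\right) = -78 + 12 \sqrt{13} \approx -34.733$)
$a = 0$
$a t{\left(-5 \right)} s = 0 \left(-5\right) \left(-78 + 12 \sqrt{13}\right) = 0 \left(-78 + 12 \sqrt{13}\right) = 0$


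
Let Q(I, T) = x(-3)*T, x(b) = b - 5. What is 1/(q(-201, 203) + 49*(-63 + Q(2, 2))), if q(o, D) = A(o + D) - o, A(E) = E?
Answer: -1/3668 ≈ -0.00027263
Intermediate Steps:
x(b) = -5 + b
q(o, D) = D (q(o, D) = (o + D) - o = (D + o) - o = D)
Q(I, T) = -8*T (Q(I, T) = (-5 - 3)*T = -8*T)
1/(q(-201, 203) + 49*(-63 + Q(2, 2))) = 1/(203 + 49*(-63 - 8*2)) = 1/(203 + 49*(-63 - 16)) = 1/(203 + 49*(-79)) = 1/(203 - 3871) = 1/(-3668) = -1/3668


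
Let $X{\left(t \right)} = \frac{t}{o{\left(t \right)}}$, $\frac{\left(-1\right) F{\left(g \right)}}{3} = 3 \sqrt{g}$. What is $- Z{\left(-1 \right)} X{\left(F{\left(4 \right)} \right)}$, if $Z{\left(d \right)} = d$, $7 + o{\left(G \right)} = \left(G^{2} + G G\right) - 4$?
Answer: $- \frac{18}{637} \approx -0.028257$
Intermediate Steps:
$o{\left(G \right)} = -11 + 2 G^{2}$ ($o{\left(G \right)} = -7 - \left(4 - G^{2} - G G\right) = -7 + \left(\left(G^{2} + G^{2}\right) - 4\right) = -7 + \left(2 G^{2} - 4\right) = -7 + \left(-4 + 2 G^{2}\right) = -11 + 2 G^{2}$)
$F{\left(g \right)} = - 9 \sqrt{g}$ ($F{\left(g \right)} = - 3 \cdot 3 \sqrt{g} = - 9 \sqrt{g}$)
$X{\left(t \right)} = \frac{t}{-11 + 2 t^{2}}$
$- Z{\left(-1 \right)} X{\left(F{\left(4 \right)} \right)} = - \left(-1\right) \frac{\left(-9\right) \sqrt{4}}{-11 + 2 \left(- 9 \sqrt{4}\right)^{2}} = - \left(-1\right) \frac{\left(-9\right) 2}{-11 + 2 \left(\left(-9\right) 2\right)^{2}} = - \left(-1\right) \left(- \frac{18}{-11 + 2 \left(-18\right)^{2}}\right) = - \left(-1\right) \left(- \frac{18}{-11 + 2 \cdot 324}\right) = - \left(-1\right) \left(- \frac{18}{-11 + 648}\right) = - \left(-1\right) \left(- \frac{18}{637}\right) = - \left(-1\right) \left(\left(-18\right) \frac{1}{637}\right) = - \frac{\left(-1\right) \left(-18\right)}{637} = \left(-1\right) \frac{18}{637} = - \frac{18}{637}$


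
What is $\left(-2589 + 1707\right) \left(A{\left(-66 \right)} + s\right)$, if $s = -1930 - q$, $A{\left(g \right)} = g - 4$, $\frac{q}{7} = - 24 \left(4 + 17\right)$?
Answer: $-1347696$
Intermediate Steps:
$q = -3528$ ($q = 7 \left(- 24 \left(4 + 17\right)\right) = 7 \left(\left(-24\right) 21\right) = 7 \left(-504\right) = -3528$)
$A{\left(g \right)} = -4 + g$ ($A{\left(g \right)} = g - 4 = -4 + g$)
$s = 1598$ ($s = -1930 - -3528 = -1930 + 3528 = 1598$)
$\left(-2589 + 1707\right) \left(A{\left(-66 \right)} + s\right) = \left(-2589 + 1707\right) \left(\left(-4 - 66\right) + 1598\right) = - 882 \left(-70 + 1598\right) = \left(-882\right) 1528 = -1347696$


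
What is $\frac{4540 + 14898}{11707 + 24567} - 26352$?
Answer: $- \frac{477936505}{18137} \approx -26351.0$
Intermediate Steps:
$\frac{4540 + 14898}{11707 + 24567} - 26352 = \frac{19438}{36274} - 26352 = 19438 \cdot \frac{1}{36274} - 26352 = \frac{9719}{18137} - 26352 = - \frac{477936505}{18137}$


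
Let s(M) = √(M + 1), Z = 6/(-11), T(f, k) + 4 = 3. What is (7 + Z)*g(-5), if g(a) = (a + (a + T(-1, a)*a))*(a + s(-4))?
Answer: 1775/11 - 355*I*√3/11 ≈ 161.36 - 55.898*I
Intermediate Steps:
T(f, k) = -1 (T(f, k) = -4 + 3 = -1)
Z = -6/11 (Z = 6*(-1/11) = -6/11 ≈ -0.54545)
s(M) = √(1 + M)
g(a) = a*(a + I*√3) (g(a) = (a + (a - a))*(a + √(1 - 4)) = (a + 0)*(a + √(-3)) = a*(a + I*√3))
(7 + Z)*g(-5) = (7 - 6/11)*(-5*(-5 + I*√3)) = 71*(25 - 5*I*√3)/11 = 1775/11 - 355*I*√3/11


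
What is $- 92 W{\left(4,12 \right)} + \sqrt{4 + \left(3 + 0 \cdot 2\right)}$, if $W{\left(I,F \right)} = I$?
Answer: $-368 + \sqrt{7} \approx -365.35$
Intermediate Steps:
$- 92 W{\left(4,12 \right)} + \sqrt{4 + \left(3 + 0 \cdot 2\right)} = \left(-92\right) 4 + \sqrt{4 + \left(3 + 0 \cdot 2\right)} = -368 + \sqrt{4 + \left(3 + 0\right)} = -368 + \sqrt{4 + 3} = -368 + \sqrt{7}$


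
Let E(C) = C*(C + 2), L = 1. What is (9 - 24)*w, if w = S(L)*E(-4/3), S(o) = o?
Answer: 40/3 ≈ 13.333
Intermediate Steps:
E(C) = C*(2 + C)
w = -8/9 (w = 1*((-4/3)*(2 - 4/3)) = 1*((-4*1/3)*(2 - 4*1/3)) = 1*(-4*(2 - 4/3)/3) = 1*(-4/3*2/3) = 1*(-8/9) = -8/9 ≈ -0.88889)
(9 - 24)*w = (9 - 24)*(-8/9) = -15*(-8/9) = 40/3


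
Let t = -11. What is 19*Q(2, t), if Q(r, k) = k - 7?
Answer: -342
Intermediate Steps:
Q(r, k) = -7 + k
19*Q(2, t) = 19*(-7 - 11) = 19*(-18) = -342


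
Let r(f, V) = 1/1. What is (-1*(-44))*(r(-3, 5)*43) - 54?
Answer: 1838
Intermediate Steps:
r(f, V) = 1
(-1*(-44))*(r(-3, 5)*43) - 54 = (-1*(-44))*(1*43) - 54 = 44*43 - 54 = 1892 - 54 = 1838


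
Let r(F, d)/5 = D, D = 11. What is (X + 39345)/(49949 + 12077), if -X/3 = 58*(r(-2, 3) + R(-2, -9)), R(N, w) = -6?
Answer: 30819/62026 ≈ 0.49687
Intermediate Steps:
r(F, d) = 55 (r(F, d) = 5*11 = 55)
X = -8526 (X = -174*(55 - 6) = -174*49 = -3*2842 = -8526)
(X + 39345)/(49949 + 12077) = (-8526 + 39345)/(49949 + 12077) = 30819/62026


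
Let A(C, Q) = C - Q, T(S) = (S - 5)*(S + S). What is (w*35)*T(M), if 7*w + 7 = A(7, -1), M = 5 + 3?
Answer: 240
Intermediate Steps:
M = 8
T(S) = 2*S*(-5 + S) (T(S) = (-5 + S)*(2*S) = 2*S*(-5 + S))
w = ⅐ (w = -1 + (7 - 1*(-1))/7 = -1 + (7 + 1)/7 = -1 + (⅐)*8 = -1 + 8/7 = ⅐ ≈ 0.14286)
(w*35)*T(M) = ((⅐)*35)*(2*8*(-5 + 8)) = 5*(2*8*3) = 5*48 = 240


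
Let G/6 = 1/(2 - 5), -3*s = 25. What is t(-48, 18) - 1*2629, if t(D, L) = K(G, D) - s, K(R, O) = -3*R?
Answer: -7844/3 ≈ -2614.7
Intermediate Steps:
s = -25/3 (s = -⅓*25 = -25/3 ≈ -8.3333)
G = -2 (G = 6/(2 - 5) = 6/(-3) = 6*(-⅓) = -2)
t(D, L) = 43/3 (t(D, L) = -3*(-2) - 1*(-25/3) = 6 + 25/3 = 43/3)
t(-48, 18) - 1*2629 = 43/3 - 1*2629 = 43/3 - 2629 = -7844/3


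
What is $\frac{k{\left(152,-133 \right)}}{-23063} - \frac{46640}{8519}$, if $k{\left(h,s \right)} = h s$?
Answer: $- \frac{903438216}{196473697} \approx -4.5983$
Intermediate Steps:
$\frac{k{\left(152,-133 \right)}}{-23063} - \frac{46640}{8519} = \frac{152 \left(-133\right)}{-23063} - \frac{46640}{8519} = \left(-20216\right) \left(- \frac{1}{23063}\right) - \frac{46640}{8519} = \frac{20216}{23063} - \frac{46640}{8519} = - \frac{903438216}{196473697}$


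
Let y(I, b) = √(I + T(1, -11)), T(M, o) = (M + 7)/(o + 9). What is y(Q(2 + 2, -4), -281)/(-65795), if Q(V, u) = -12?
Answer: -4*I/65795 ≈ -6.0795e-5*I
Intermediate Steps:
T(M, o) = (7 + M)/(9 + o)
y(I, b) = √(-4 + I) (y(I, b) = √(I + (7 + 1)/(9 - 11)) = √(I + 8/(-2)) = √(I - ½*8) = √(I - 4) = √(-4 + I))
y(Q(2 + 2, -4), -281)/(-65795) = √(-4 - 12)/(-65795) = √(-16)*(-1/65795) = (4*I)*(-1/65795) = -4*I/65795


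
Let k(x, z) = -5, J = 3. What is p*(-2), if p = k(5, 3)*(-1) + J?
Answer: -16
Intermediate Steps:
p = 8 (p = -5*(-1) + 3 = 5 + 3 = 8)
p*(-2) = 8*(-2) = -16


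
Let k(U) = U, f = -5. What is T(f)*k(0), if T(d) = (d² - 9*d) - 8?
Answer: 0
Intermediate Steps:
T(d) = -8 + d² - 9*d
T(f)*k(0) = (-8 + (-5)² - 9*(-5))*0 = (-8 + 25 + 45)*0 = 62*0 = 0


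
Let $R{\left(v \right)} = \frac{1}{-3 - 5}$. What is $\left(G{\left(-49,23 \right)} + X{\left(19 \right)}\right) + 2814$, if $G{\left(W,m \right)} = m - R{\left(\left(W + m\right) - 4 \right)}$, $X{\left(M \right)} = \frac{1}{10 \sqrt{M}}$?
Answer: $\frac{22697}{8} + \frac{\sqrt{19}}{190} \approx 2837.1$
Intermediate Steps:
$R{\left(v \right)} = - \frac{1}{8}$ ($R{\left(v \right)} = \frac{1}{-8} = - \frac{1}{8}$)
$X{\left(M \right)} = \frac{1}{10 \sqrt{M}}$
$G{\left(W,m \right)} = \frac{1}{8} + m$ ($G{\left(W,m \right)} = m - - \frac{1}{8} = m + \frac{1}{8} = \frac{1}{8} + m$)
$\left(G{\left(-49,23 \right)} + X{\left(19 \right)}\right) + 2814 = \left(\left(\frac{1}{8} + 23\right) + \frac{1}{10 \sqrt{19}}\right) + 2814 = \left(\frac{185}{8} + \frac{\frac{1}{19} \sqrt{19}}{10}\right) + 2814 = \left(\frac{185}{8} + \frac{\sqrt{19}}{190}\right) + 2814 = \frac{22697}{8} + \frac{\sqrt{19}}{190}$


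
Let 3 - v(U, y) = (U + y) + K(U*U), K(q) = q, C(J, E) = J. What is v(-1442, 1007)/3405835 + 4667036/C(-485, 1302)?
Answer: -3179232566834/330365995 ≈ -9623.4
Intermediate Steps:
v(U, y) = 3 - U - y - U**2 (v(U, y) = 3 - ((U + y) + U*U) = 3 - ((U + y) + U**2) = 3 - (U + y + U**2) = 3 + (-U - y - U**2) = 3 - U - y - U**2)
v(-1442, 1007)/3405835 + 4667036/C(-485, 1302) = (3 - 1*(-1442) - 1*1007 - 1*(-1442)**2)/3405835 + 4667036/(-485) = (3 + 1442 - 1007 - 1*2079364)*(1/3405835) + 4667036*(-1/485) = (3 + 1442 - 1007 - 2079364)*(1/3405835) - 4667036/485 = -2078926*1/3405835 - 4667036/485 = -2078926/3405835 - 4667036/485 = -3179232566834/330365995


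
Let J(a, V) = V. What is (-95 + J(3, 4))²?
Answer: 8281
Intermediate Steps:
(-95 + J(3, 4))² = (-95 + 4)² = (-91)² = 8281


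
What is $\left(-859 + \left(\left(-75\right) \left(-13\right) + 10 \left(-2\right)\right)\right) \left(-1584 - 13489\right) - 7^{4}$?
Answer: $-1449409$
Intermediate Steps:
$\left(-859 + \left(\left(-75\right) \left(-13\right) + 10 \left(-2\right)\right)\right) \left(-1584 - 13489\right) - 7^{4} = \left(-859 + \left(975 - 20\right)\right) \left(-1584 - 13489\right) - 2401 = \left(-859 + 955\right) \left(-15073\right) - 2401 = 96 \left(-15073\right) - 2401 = -1447008 - 2401 = -1449409$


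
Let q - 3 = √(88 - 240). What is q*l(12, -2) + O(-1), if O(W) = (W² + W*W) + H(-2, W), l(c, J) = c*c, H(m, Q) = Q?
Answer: 433 + 288*I*√38 ≈ 433.0 + 1775.4*I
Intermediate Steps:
l(c, J) = c²
O(W) = W + 2*W² (O(W) = (W² + W*W) + W = (W² + W²) + W = 2*W² + W = W + 2*W²)
q = 3 + 2*I*√38 (q = 3 + √(88 - 240) = 3 + √(-152) = 3 + 2*I*√38 ≈ 3.0 + 12.329*I)
q*l(12, -2) + O(-1) = (3 + 2*I*√38)*12² - (1 + 2*(-1)) = (3 + 2*I*√38)*144 - (1 - 2) = (432 + 288*I*√38) - 1*(-1) = (432 + 288*I*√38) + 1 = 433 + 288*I*√38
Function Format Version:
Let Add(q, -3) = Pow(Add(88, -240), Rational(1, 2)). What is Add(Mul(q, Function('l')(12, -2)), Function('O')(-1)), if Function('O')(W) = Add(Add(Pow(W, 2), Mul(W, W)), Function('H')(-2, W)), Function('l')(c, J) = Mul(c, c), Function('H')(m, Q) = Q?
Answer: Add(433, Mul(288, I, Pow(38, Rational(1, 2)))) ≈ Add(433.00, Mul(1775.4, I))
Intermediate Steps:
Function('l')(c, J) = Pow(c, 2)
Function('O')(W) = Add(W, Mul(2, Pow(W, 2))) (Function('O')(W) = Add(Add(Pow(W, 2), Mul(W, W)), W) = Add(Add(Pow(W, 2), Pow(W, 2)), W) = Add(Mul(2, Pow(W, 2)), W) = Add(W, Mul(2, Pow(W, 2))))
q = Add(3, Mul(2, I, Pow(38, Rational(1, 2)))) (q = Add(3, Pow(Add(88, -240), Rational(1, 2))) = Add(3, Pow(-152, Rational(1, 2))) = Add(3, Mul(2, I, Pow(38, Rational(1, 2)))) ≈ Add(3.0000, Mul(12.329, I)))
Add(Mul(q, Function('l')(12, -2)), Function('O')(-1)) = Add(Mul(Add(3, Mul(2, I, Pow(38, Rational(1, 2)))), Pow(12, 2)), Mul(-1, Add(1, Mul(2, -1)))) = Add(Mul(Add(3, Mul(2, I, Pow(38, Rational(1, 2)))), 144), Mul(-1, Add(1, -2))) = Add(Add(432, Mul(288, I, Pow(38, Rational(1, 2)))), Mul(-1, -1)) = Add(Add(432, Mul(288, I, Pow(38, Rational(1, 2)))), 1) = Add(433, Mul(288, I, Pow(38, Rational(1, 2))))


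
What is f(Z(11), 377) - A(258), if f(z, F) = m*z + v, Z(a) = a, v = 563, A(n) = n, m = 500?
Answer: 5805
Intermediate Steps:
f(z, F) = 563 + 500*z (f(z, F) = 500*z + 563 = 563 + 500*z)
f(Z(11), 377) - A(258) = (563 + 500*11) - 1*258 = (563 + 5500) - 258 = 6063 - 258 = 5805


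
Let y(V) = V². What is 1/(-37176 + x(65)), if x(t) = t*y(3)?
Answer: -1/36591 ≈ -2.7329e-5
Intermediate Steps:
x(t) = 9*t (x(t) = t*3² = t*9 = 9*t)
1/(-37176 + x(65)) = 1/(-37176 + 9*65) = 1/(-37176 + 585) = 1/(-36591) = -1/36591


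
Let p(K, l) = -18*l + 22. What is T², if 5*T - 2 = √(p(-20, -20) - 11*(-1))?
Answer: (2 + √393)²/25 ≈ 19.052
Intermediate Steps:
p(K, l) = 22 - 18*l
T = ⅖ + √393/5 (T = ⅖ + √((22 - 18*(-20)) - 11*(-1))/5 = ⅖ + √((22 + 360) + 11)/5 = ⅖ + √(382 + 11)/5 = ⅖ + √393/5 ≈ 4.3648)
T² = (⅖ + √393/5)²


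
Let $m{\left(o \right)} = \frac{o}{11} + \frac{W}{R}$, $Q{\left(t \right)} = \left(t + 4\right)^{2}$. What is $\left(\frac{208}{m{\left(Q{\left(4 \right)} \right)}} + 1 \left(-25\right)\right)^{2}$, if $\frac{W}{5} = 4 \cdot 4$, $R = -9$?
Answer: $\frac{3104644}{361} \approx 8600.1$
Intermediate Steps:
$W = 80$ ($W = 5 \cdot 4 \cdot 4 = 5 \cdot 16 = 80$)
$Q{\left(t \right)} = \left(4 + t\right)^{2}$
$m{\left(o \right)} = - \frac{80}{9} + \frac{o}{11}$ ($m{\left(o \right)} = \frac{o}{11} + \frac{80}{-9} = o \frac{1}{11} + 80 \left(- \frac{1}{9}\right) = \frac{o}{11} - \frac{80}{9} = - \frac{80}{9} + \frac{o}{11}$)
$\left(\frac{208}{m{\left(Q{\left(4 \right)} \right)}} + 1 \left(-25\right)\right)^{2} = \left(\frac{208}{- \frac{80}{9} + \frac{\left(4 + 4\right)^{2}}{11}} + 1 \left(-25\right)\right)^{2} = \left(\frac{208}{- \frac{80}{9} + \frac{8^{2}}{11}} - 25\right)^{2} = \left(\frac{208}{- \frac{80}{9} + \frac{1}{11} \cdot 64} - 25\right)^{2} = \left(\frac{208}{- \frac{80}{9} + \frac{64}{11}} - 25\right)^{2} = \left(\frac{208}{- \frac{304}{99}} - 25\right)^{2} = \left(208 \left(- \frac{99}{304}\right) - 25\right)^{2} = \left(- \frac{1287}{19} - 25\right)^{2} = \left(- \frac{1762}{19}\right)^{2} = \frac{3104644}{361}$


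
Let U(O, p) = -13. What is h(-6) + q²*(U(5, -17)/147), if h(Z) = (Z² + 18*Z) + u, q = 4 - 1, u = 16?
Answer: -2783/49 ≈ -56.796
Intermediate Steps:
q = 3
h(Z) = 16 + Z² + 18*Z (h(Z) = (Z² + 18*Z) + 16 = 16 + Z² + 18*Z)
h(-6) + q²*(U(5, -17)/147) = (16 + (-6)² + 18*(-6)) + 3²*(-13/147) = (16 + 36 - 108) + 9*(-13*1/147) = -56 + 9*(-13/147) = -56 - 39/49 = -2783/49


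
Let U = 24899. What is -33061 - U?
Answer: -57960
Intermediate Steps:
-33061 - U = -33061 - 1*24899 = -33061 - 24899 = -57960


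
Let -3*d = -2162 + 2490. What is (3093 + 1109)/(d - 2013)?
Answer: -12606/6367 ≈ -1.9799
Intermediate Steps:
d = -328/3 (d = -(-2162 + 2490)/3 = -1/3*328 = -328/3 ≈ -109.33)
(3093 + 1109)/(d - 2013) = (3093 + 1109)/(-328/3 - 2013) = 4202/(-6367/3) = 4202*(-3/6367) = -12606/6367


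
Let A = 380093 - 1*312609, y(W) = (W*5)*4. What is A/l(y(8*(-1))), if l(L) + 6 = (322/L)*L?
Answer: 16871/79 ≈ 213.56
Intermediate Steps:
y(W) = 20*W (y(W) = (5*W)*4 = 20*W)
l(L) = 316 (l(L) = -6 + (322/L)*L = -6 + 322 = 316)
A = 67484 (A = 380093 - 312609 = 67484)
A/l(y(8*(-1))) = 67484/316 = 67484*(1/316) = 16871/79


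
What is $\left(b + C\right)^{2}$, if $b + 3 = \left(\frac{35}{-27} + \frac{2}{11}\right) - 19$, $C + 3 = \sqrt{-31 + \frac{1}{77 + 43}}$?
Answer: $\frac{2296871683}{3528360} - \frac{3878 i \sqrt{111570}}{4455} \approx 650.97 - 290.76 i$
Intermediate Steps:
$C = -3 + \frac{i \sqrt{111570}}{60}$ ($C = -3 + \sqrt{-31 + \frac{1}{77 + 43}} = -3 + \sqrt{-31 + \frac{1}{120}} = -3 + \sqrt{- \frac{3719}{120}} = -3 + \frac{i \sqrt{111570}}{60} \approx -3.0 + 5.567 i$)
$b = - \frac{6865}{297}$ ($b = -3 + \left(\left(\frac{35}{-27} + \frac{2}{11}\right) - 19\right) = -3 + \left(\left(35 \left(- \frac{1}{27}\right) + 2 \cdot \frac{1}{11}\right) - 19\right) = -3 + \left(\left(- \frac{35}{27} + \frac{2}{11}\right) - 19\right) = -3 - \frac{5974}{297} = - \frac{6865}{297} \approx -23.114$)
$\left(b + C\right)^{2} = \left(- \frac{6865}{297} - \left(3 - \frac{i \sqrt{111570}}{60}\right)\right)^{2} = \left(- \frac{7756}{297} + \frac{i \sqrt{111570}}{60}\right)^{2}$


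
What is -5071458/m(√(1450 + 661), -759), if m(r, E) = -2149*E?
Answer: -241498/77671 ≈ -3.1092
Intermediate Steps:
-5071458/m(√(1450 + 661), -759) = -5071458/((-2149*(-759))) = -5071458/1631091 = -5071458*1/1631091 = -241498/77671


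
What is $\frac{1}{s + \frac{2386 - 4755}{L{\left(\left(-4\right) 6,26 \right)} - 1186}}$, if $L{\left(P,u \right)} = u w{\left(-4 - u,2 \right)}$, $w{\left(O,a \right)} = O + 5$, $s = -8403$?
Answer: $- \frac{1836}{15425539} \approx -0.00011902$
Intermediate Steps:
$w{\left(O,a \right)} = 5 + O$
$L{\left(P,u \right)} = u \left(1 - u\right)$ ($L{\left(P,u \right)} = u \left(5 - \left(4 + u\right)\right) = u \left(1 - u\right)$)
$\frac{1}{s + \frac{2386 - 4755}{L{\left(\left(-4\right) 6,26 \right)} - 1186}} = \frac{1}{-8403 + \frac{2386 - 4755}{26 \left(1 - 26\right) - 1186}} = \frac{1}{-8403 - \frac{2369}{26 \left(1 - 26\right) - 1186}} = \frac{1}{-8403 - \frac{2369}{26 \left(-25\right) - 1186}} = \frac{1}{-8403 - \frac{2369}{-650 - 1186}} = \frac{1}{-8403 - \frac{2369}{-1836}} = \frac{1}{-8403 - - \frac{2369}{1836}} = \frac{1}{-8403 + \frac{2369}{1836}} = \frac{1}{- \frac{15425539}{1836}} = - \frac{1836}{15425539}$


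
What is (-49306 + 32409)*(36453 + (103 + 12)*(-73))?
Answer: -474096026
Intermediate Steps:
(-49306 + 32409)*(36453 + (103 + 12)*(-73)) = -16897*(36453 + 115*(-73)) = -16897*(36453 - 8395) = -16897*28058 = -474096026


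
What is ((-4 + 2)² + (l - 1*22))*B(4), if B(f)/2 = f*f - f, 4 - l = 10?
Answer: -576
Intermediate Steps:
l = -6 (l = 4 - 1*10 = 4 - 10 = -6)
B(f) = -2*f + 2*f² (B(f) = 2*(f*f - f) = 2*(f² - f) = -2*f + 2*f²)
((-4 + 2)² + (l - 1*22))*B(4) = ((-4 + 2)² + (-6 - 1*22))*(2*4*(-1 + 4)) = ((-2)² + (-6 - 22))*(2*4*3) = (4 - 28)*24 = -24*24 = -576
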